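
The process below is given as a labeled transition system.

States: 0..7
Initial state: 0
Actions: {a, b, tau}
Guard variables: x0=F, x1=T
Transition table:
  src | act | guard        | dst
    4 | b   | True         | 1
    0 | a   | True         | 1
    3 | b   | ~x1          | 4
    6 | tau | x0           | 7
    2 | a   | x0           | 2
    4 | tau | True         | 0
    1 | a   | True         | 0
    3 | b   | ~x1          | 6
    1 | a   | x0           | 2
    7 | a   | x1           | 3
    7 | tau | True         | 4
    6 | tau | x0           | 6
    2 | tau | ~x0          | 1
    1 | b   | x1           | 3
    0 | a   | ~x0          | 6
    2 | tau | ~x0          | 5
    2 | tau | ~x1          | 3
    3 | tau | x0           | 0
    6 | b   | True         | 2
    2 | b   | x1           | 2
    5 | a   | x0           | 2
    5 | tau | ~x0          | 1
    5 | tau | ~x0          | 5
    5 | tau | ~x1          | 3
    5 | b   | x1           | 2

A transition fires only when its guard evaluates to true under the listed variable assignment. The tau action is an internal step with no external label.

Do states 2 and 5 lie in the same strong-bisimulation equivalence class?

Answer: BISIMILAR

Analysis:
Refine partition for ~:
  P[0] = {{0,1,2,3,4,5,6,7}}
  P[1] = {{0},{1},{2,4,5},{3},{6},{7}}
  P[2] = {{0},{1},{2,5},{3},{4},{6},{7}}
stable after 3 split(s): 7 block(s)
[2]={2,5}  [5]={2,5}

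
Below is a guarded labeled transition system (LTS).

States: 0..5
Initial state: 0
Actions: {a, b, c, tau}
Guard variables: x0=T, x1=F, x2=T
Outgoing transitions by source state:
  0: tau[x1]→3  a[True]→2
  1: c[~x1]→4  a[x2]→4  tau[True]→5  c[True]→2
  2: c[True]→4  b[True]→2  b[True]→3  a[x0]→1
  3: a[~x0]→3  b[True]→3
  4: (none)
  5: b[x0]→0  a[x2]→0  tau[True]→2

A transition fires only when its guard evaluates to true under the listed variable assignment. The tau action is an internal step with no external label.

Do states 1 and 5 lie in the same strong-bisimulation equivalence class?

Answer: NOT BISIMILAR

Trace:
Compute ~ classes (split until stable):
  π0 = {{0,1,2,3,4,5}}
  π1 = {{0},{1},{2},{3},{4},{5}}
stable after 2 split(s): 6 block(s)
[1]={1}  [5]={5}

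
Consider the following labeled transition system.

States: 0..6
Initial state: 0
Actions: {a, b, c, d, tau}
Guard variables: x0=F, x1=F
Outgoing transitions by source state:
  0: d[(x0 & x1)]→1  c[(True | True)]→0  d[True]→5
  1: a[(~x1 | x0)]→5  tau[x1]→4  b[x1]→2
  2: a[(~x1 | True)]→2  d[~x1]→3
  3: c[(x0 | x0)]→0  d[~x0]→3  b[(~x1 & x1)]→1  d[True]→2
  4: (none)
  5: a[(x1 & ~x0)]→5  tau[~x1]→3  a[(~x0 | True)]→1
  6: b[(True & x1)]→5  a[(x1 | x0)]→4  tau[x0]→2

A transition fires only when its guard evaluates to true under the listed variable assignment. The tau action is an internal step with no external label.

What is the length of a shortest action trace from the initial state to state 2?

Answer: 3

Analysis:
Breadth-first toward 2:
  depth 0: {0}
  depth 1: {5}
  depth 2: {1,3}
  depth 3: {2}
2 enters at depth 3; path d·tau·d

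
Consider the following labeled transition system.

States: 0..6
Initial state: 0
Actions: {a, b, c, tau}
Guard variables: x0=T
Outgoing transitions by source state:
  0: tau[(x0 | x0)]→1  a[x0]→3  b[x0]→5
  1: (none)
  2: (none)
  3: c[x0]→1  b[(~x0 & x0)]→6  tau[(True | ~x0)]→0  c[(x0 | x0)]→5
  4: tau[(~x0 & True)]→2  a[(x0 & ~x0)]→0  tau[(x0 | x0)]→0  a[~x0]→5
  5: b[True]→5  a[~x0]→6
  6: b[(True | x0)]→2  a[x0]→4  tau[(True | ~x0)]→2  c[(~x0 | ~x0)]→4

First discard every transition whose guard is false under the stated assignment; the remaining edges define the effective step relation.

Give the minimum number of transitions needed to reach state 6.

Layered search for 6:
  Layer 0: {0}
  Layer 1: {1,3,5}
6 never appears.

Answer: UNREACHABLE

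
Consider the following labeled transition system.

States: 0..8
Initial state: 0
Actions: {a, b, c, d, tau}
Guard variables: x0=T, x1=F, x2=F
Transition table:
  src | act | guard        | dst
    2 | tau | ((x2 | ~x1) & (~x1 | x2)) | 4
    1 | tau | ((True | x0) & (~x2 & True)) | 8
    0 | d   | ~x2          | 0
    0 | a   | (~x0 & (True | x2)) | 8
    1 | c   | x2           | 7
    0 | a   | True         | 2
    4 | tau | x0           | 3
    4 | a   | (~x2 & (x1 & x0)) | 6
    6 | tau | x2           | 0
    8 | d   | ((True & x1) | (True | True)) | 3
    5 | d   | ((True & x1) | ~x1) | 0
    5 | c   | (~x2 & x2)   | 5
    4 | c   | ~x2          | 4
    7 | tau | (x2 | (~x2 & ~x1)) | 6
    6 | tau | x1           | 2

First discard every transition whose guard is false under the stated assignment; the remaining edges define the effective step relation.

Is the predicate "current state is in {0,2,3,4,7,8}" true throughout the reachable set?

Answer: INVARIANT HOLDS

Trace:
Allowed set {0,2,3,4,7,8}
Reachable = {0,2,3,4}
  0: ok
  2: ok
  3: ok
  4: ok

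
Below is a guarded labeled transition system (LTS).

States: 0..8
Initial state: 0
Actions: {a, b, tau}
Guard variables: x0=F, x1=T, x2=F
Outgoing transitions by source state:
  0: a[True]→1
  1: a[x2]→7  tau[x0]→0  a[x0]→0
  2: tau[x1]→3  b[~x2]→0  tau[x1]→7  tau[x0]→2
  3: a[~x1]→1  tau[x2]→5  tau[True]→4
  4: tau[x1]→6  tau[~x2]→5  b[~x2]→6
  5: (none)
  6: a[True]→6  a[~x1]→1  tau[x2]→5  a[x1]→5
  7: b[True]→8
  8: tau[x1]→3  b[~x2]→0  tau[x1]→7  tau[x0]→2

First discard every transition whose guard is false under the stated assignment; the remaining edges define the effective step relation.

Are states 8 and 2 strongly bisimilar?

Answer: BISIMILAR

Trace:
Refine partition for ~:
  P[0] = {{0,1,2,3,4,5,6,7,8}}
  P[1] = {{0,6},{1,5},{2,4,8},{3},{7}}
  P[2] = {{0},{1,5},{2,8},{3},{4},{6},{7}}
stable after 3 split(s): 7 block(s)
class of 8: {2,8}; class of 2: {2,8}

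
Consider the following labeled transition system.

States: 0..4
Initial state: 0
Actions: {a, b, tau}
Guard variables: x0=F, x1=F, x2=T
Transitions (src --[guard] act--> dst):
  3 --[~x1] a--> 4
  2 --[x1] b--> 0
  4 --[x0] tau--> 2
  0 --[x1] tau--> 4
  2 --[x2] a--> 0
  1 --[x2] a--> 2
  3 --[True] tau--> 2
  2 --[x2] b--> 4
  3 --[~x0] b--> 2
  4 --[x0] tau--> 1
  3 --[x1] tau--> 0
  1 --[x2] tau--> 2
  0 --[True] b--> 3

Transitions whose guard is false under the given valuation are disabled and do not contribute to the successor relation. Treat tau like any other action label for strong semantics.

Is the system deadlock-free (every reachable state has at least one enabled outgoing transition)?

R = {0,2,3,4}
  0: b→3  [deg 1]
  2: a→0  b→4  [deg 2]
  3: a→4  b→2  tau→2  [deg 3]
  4: ∅  [STUCK]
trace reaching 4: b·a

Answer: DEADLOCK at state 4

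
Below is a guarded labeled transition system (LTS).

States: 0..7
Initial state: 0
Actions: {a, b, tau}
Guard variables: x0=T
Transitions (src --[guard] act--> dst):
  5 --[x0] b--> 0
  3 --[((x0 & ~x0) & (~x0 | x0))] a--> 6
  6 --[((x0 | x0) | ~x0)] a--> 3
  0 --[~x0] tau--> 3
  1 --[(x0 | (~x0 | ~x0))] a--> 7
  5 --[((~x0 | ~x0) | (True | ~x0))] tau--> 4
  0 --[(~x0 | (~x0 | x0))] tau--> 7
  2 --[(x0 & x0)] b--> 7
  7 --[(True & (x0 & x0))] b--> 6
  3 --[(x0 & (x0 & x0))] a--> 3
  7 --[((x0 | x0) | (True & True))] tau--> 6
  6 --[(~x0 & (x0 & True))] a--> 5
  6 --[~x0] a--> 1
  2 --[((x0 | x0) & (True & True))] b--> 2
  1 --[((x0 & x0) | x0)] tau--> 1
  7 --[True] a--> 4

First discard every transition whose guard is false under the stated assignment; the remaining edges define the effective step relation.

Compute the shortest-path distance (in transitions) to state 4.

Answer: 2

Analysis:
Layered search for 4:
  depth 0: {0}
  depth 1: {7}
  depth 2: {4,6}
first hit 4 at d=2 via tau·a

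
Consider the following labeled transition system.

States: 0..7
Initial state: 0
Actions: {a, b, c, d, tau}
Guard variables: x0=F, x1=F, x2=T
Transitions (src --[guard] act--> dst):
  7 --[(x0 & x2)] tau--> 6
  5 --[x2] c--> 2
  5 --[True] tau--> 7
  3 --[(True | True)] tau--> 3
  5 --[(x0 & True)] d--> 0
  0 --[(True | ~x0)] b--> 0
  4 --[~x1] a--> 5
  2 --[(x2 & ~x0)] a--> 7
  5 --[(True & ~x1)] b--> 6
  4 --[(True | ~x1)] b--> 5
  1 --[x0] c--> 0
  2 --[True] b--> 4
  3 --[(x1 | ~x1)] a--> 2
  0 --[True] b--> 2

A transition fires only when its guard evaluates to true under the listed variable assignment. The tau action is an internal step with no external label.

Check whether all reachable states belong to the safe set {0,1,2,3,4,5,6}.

Allowed set {0,1,2,3,4,5,6}
Reach set: {0,2,4,5,6,7}
  0: ok
  2: ok
  4: ok
  5: ok
  6: ok
  7: ✗ unsafe
counterexample path to 7: b·a

Answer: INVARIANT VIOLATED at state 7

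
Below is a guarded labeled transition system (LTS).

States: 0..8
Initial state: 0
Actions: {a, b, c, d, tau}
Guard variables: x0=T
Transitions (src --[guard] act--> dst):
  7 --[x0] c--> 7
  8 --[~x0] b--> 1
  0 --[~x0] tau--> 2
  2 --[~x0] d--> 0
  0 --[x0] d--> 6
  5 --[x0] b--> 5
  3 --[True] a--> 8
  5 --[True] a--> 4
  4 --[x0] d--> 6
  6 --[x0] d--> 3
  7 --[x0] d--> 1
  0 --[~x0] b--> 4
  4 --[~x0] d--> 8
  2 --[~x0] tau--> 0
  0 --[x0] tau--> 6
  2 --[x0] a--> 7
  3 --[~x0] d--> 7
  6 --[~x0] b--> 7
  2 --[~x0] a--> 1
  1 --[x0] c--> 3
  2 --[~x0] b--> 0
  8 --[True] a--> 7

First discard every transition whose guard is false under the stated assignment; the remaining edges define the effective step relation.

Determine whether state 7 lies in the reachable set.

12 transition(s) survive guard evaluation.
Layer 0: {0}
Layer 1: {6}  cumulative {0,6}
Layer 2: {3}  cumulative {0,3,6}
Layer 3: {8}  cumulative {0,3,6,8}
Layer 4: {7}  cumulative {0,3,6,7,8}
Layer 5: {1}  cumulative {0,1,3,6,7,8}
R = {0,1,3,6,7,8}
witness 7: d·d·a·a

Answer: REACHABLE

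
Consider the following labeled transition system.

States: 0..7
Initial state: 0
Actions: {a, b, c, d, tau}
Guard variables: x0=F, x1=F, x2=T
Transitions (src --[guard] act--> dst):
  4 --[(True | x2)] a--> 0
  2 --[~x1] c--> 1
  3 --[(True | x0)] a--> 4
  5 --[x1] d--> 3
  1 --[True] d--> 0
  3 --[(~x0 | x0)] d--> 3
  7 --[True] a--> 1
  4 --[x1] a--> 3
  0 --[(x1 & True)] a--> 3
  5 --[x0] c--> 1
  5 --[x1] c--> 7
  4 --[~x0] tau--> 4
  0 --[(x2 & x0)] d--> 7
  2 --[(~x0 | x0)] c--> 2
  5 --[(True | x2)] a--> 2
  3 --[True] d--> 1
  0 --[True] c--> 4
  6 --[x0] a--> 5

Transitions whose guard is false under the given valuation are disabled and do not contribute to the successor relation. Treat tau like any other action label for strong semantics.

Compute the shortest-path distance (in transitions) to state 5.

Answer: UNREACHABLE

Working:
Layered search for 5:
  Layer 0: {0}
  Layer 1: {4}
5 never appears.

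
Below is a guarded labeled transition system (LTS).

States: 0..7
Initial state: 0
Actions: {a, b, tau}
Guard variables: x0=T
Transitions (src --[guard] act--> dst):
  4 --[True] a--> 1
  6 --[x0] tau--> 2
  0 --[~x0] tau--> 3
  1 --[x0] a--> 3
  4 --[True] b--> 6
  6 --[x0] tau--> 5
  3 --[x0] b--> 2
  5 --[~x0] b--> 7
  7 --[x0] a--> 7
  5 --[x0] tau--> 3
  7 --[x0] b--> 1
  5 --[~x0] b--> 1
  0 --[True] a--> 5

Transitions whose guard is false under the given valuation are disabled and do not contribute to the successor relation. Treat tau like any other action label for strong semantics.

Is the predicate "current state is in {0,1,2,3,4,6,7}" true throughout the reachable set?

Allowed set {0,1,2,3,4,6,7}
R = {0,2,3,5}
  0: ok
  2: ok
  3: ok
  5: outside
reach 5 via a — violates

Answer: INVARIANT VIOLATED at state 5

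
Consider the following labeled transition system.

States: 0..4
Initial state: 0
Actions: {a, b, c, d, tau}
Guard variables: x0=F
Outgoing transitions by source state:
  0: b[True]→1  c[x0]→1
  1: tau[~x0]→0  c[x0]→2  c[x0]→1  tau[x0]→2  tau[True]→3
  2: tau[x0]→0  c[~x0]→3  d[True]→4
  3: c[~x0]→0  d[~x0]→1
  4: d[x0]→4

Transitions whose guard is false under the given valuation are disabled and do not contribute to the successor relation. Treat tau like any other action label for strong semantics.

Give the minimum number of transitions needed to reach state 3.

Answer: 2

Analysis:
Breadth-first toward 3:
  L0 = {0}
  L1 = {1}
  L2 = {3}
3 enters at depth 2; path b·tau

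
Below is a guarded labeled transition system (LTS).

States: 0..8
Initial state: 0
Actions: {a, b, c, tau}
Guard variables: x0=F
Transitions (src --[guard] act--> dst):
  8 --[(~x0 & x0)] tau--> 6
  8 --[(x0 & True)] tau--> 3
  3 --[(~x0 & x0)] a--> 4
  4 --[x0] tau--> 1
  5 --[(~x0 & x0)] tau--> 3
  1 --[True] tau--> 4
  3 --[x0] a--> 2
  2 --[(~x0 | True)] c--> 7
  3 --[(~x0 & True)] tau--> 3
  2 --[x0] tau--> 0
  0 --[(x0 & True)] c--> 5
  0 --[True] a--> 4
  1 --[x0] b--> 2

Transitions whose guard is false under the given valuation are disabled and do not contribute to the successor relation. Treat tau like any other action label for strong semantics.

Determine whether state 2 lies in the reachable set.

After dropping false guards: 4 live edges.
depth 0: {0}
depth 1: {4}  total {0,4}
R = {0,4}

Answer: UNREACHABLE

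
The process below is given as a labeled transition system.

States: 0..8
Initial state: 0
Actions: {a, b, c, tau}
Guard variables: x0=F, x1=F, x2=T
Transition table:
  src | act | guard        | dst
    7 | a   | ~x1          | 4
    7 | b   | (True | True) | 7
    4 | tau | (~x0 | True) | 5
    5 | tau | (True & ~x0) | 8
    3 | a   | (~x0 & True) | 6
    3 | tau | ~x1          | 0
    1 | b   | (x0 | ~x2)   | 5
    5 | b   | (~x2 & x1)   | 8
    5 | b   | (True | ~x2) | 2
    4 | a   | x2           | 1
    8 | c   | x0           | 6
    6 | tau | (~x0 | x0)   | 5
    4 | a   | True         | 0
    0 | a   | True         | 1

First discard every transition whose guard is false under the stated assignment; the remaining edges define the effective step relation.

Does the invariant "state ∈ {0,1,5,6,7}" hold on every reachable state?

Safe = {0,1,5,6,7}
Reachable = {0,1}
  0: ok
  1: ok

Answer: INVARIANT HOLDS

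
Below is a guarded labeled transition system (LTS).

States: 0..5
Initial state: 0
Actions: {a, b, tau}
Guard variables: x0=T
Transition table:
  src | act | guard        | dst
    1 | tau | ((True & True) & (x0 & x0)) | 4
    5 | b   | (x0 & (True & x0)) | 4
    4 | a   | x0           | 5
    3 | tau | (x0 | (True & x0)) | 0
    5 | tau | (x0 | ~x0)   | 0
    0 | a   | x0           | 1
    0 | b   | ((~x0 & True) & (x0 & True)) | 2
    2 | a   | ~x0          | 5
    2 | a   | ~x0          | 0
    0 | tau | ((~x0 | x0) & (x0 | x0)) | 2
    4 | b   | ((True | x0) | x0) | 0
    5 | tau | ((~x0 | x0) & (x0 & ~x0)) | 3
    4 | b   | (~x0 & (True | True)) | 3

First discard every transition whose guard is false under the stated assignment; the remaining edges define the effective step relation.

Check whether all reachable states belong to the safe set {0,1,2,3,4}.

Answer: INVARIANT VIOLATED at state 5

Trace:
Allowed set {0,1,2,3,4}
R = {0,1,2,4,5}
  0: ✓
  1: ✓
  2: ✓
  4: ✓
  5: VIOLATES
witness against invariant: a·tau·a → 5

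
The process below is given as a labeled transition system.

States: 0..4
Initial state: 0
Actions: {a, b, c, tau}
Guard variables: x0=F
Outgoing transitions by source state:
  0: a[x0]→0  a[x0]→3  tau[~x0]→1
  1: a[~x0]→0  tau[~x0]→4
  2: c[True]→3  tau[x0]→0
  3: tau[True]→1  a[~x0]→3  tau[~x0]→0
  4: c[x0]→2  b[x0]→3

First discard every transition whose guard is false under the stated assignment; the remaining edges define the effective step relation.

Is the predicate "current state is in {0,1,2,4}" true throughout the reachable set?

Answer: INVARIANT HOLDS

Analysis:
Inv-set: {0,1,2,4}
Reach set: {0,1,4}
  0: ✓
  1: ✓
  4: ✓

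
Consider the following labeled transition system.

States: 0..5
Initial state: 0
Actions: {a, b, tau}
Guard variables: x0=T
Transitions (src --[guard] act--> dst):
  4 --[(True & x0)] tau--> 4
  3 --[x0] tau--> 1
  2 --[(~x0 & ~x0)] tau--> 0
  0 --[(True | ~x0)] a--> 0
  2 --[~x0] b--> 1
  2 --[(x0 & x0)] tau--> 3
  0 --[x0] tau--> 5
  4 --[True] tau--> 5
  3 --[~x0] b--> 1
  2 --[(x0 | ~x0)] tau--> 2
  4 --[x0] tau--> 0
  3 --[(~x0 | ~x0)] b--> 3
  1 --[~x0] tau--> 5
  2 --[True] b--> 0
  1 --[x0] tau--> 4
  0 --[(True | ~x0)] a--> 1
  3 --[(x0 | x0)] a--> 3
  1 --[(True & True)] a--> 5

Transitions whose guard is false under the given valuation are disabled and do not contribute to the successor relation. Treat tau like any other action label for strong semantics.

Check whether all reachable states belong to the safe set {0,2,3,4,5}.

Inv-set: {0,2,3,4,5}
Reach set: {0,1,4,5}
  0: ok
  1: outside
  4: ok
  5: ok
reach 1 via a — violates

Answer: INVARIANT VIOLATED at state 1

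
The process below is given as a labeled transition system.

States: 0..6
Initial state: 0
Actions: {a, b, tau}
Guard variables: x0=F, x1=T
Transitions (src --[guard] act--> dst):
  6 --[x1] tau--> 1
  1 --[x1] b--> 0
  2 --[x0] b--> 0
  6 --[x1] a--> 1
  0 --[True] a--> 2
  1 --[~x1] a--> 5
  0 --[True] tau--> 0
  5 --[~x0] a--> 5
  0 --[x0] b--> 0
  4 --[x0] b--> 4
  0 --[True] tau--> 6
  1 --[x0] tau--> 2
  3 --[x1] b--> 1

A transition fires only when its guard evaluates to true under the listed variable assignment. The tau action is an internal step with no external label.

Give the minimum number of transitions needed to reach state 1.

Breadth-first toward 1:
  L0 = {0}
  L1 = {2,6}
  L2 = {1}
1 enters at depth 2; path tau·a

Answer: 2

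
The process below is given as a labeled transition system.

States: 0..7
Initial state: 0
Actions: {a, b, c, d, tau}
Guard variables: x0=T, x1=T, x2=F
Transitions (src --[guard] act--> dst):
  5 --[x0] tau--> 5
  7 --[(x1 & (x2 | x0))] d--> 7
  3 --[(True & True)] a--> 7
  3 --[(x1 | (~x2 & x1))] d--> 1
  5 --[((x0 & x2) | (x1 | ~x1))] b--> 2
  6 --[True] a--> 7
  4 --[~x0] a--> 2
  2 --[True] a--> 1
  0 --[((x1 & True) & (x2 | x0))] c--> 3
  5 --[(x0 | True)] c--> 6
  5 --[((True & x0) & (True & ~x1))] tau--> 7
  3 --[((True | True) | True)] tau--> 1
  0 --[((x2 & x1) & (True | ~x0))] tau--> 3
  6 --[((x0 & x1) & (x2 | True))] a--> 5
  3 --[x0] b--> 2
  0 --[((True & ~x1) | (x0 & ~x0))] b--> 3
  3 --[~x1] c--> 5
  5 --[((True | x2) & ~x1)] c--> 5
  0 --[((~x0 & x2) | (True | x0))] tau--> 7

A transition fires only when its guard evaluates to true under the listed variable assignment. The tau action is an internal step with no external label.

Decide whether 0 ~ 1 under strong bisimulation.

Answer: NOT BISIMILAR

Analysis:
Bisimulation quotient by refinement:
  P[0] = {{0,1,2,3,4,5,6,7}}
  P[1] = {{0},{1,4},{2,6},{3},{5},{7}}
  P[2] = {{0},{1,4},{2},{3},{5},{6},{7}}
stable after 3 split(s): 7 block(s)
class of 0: {0}; class of 1: {1,4}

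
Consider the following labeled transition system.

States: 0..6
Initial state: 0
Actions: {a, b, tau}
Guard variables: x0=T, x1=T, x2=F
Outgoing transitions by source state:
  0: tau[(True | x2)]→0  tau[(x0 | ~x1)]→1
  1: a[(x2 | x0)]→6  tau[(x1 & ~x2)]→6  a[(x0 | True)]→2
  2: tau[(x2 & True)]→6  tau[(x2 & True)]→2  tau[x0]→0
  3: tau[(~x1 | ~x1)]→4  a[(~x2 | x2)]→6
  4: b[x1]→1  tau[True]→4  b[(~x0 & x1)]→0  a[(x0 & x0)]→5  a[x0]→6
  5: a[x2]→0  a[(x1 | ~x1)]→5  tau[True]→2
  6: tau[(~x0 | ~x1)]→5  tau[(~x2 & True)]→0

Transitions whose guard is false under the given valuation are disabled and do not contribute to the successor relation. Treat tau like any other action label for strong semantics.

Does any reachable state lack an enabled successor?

Reachable = {0,1,2,6}
  0: tau→0  tau→1  [deg 2]
  1: a→2  a→6  tau→6  [deg 3]
  2: tau→0  [deg 1]
  6: tau→0  [deg 1]

Answer: DEADLOCK-FREE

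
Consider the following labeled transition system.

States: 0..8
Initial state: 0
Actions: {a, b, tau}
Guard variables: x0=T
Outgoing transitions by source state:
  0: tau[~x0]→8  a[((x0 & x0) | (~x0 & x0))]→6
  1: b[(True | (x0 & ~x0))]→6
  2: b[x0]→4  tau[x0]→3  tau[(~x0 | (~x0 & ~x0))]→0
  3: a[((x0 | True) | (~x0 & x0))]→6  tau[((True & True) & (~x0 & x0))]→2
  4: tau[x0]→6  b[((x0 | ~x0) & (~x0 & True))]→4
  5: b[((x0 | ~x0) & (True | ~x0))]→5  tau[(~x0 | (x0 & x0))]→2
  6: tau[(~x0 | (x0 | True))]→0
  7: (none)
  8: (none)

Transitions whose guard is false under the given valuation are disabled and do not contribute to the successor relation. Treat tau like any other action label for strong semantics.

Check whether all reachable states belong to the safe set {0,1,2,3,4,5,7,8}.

Answer: INVARIANT VIOLATED at state 6

Working:
Inv-set: {0,1,2,3,4,5,7,8}
R = {0,6}
  0: ✓
  6: VIOLATES
counterexample path to 6: a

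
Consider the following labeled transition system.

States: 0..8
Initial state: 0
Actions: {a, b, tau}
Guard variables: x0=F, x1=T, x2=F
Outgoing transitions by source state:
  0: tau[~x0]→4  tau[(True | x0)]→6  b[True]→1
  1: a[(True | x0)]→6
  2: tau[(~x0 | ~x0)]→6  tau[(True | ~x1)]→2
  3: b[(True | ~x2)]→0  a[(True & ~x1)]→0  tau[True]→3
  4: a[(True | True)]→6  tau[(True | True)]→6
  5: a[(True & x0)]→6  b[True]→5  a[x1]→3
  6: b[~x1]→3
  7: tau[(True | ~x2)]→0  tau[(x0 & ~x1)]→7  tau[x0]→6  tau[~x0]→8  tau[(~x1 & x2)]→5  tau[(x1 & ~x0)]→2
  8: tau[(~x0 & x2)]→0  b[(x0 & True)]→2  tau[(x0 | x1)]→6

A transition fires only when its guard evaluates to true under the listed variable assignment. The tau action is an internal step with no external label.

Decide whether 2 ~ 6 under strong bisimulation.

Refine partition for ~:
  round 0: {{0,1,2,3,4,5,6,7,8}}
  round 1: {{0,3},{1},{2,7,8},{4},{5},{6}}
  round 2: {{0},{1},{2},{3},{4},{5},{6},{7},{8}}
Fixed point at round 3; 9 class(es).
2∈{2}, 6∈{6}

Answer: NOT BISIMILAR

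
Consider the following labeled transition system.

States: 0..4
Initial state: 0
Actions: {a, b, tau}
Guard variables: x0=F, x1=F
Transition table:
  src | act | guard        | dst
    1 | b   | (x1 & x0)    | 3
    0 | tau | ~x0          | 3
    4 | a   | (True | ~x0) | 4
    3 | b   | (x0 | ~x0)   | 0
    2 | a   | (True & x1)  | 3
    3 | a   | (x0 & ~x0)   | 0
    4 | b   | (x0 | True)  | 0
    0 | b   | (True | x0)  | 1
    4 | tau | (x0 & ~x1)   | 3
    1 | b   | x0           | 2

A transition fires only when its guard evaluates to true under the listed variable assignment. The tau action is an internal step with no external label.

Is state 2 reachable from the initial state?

Answer: UNREACHABLE

Analysis:
Guard filter leaves 5 enabled edge(s).
Layer 0: {0}
Layer 1: {1,3}  now seen {0,1,3}
Reach set: {0,1,3}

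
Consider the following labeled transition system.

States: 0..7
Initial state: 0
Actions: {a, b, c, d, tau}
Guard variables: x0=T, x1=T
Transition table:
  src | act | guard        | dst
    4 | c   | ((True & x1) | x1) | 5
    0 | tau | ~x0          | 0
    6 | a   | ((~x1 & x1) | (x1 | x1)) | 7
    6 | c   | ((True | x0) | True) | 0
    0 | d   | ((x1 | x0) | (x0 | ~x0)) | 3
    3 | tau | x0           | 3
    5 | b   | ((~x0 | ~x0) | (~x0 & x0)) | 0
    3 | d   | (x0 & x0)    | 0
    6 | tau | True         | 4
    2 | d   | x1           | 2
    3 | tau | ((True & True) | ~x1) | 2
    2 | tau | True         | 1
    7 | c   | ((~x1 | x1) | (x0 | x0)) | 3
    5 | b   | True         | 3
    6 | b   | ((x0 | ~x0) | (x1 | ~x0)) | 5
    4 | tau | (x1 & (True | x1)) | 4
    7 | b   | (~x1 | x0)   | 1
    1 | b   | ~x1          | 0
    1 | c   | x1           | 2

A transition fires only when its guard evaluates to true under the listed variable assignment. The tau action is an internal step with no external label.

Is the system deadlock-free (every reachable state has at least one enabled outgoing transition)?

Answer: DEADLOCK-FREE

Working:
Reach set: {0,1,2,3}
  0: d→3  [1 out]
  1: c→2  [1 out]
  2: d→2  tau→1  [2 out]
  3: d→0  tau→2  tau→3  [3 out]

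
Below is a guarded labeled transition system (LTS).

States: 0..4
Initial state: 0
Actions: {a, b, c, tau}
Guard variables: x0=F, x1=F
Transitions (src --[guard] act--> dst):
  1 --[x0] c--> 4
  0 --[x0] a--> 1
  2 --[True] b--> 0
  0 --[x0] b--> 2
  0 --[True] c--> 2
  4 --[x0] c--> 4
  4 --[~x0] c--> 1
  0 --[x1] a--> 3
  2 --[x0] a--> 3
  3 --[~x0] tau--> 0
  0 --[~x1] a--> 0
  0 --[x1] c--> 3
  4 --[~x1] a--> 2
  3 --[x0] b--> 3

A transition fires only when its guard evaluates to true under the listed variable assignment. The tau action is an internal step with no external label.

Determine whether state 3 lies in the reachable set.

Answer: UNREACHABLE

Working:
6 transition(s) survive guard evaluation.
L0 = {0}
L1 = {2}  now seen {0,2}
R = {0,2}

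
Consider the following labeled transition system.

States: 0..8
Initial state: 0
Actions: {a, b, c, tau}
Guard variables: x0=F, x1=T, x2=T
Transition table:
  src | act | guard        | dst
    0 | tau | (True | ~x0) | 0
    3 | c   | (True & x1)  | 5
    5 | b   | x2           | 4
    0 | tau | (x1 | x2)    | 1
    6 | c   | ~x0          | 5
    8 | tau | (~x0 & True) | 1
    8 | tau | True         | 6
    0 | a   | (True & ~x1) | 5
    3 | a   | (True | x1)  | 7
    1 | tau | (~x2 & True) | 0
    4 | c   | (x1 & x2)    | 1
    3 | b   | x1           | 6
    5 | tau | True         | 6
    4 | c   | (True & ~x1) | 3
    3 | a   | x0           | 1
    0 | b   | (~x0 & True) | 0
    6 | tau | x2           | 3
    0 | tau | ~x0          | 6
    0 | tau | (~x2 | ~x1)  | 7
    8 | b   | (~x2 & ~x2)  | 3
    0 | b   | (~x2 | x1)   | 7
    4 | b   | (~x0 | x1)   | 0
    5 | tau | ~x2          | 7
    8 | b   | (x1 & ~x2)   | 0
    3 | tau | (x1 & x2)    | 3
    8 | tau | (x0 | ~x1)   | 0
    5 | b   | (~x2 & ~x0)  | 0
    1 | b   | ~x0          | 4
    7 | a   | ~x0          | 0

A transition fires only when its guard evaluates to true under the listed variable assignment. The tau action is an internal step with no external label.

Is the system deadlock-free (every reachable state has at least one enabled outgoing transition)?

R = {0,1,3,4,5,6,7}
  0: b→0  b→7  tau→0  tau→1  tau→6  [5 exit(s)]
  1: b→4  [1 exit(s)]
  3: a→7  b→6  c→5  tau→3  [4 exit(s)]
  4: b→0  c→1  [2 exit(s)]
  5: b→4  tau→6  [2 exit(s)]
  6: c→5  tau→3  [2 exit(s)]
  7: a→0  [1 exit(s)]

Answer: DEADLOCK-FREE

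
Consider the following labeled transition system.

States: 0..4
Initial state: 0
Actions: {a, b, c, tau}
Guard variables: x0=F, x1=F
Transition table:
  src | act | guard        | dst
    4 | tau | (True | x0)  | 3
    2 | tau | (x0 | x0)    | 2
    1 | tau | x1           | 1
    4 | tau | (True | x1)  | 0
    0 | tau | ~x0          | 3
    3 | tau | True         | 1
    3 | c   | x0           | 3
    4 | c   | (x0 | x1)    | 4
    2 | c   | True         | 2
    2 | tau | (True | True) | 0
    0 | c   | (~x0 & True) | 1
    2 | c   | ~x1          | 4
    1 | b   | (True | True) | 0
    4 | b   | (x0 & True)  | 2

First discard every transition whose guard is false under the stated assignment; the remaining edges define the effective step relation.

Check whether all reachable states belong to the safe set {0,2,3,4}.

Safe = {0,2,3,4}
R = {0,1,3}
  0: safe
  1: outside
  3: safe
counterexample path to 1: c

Answer: INVARIANT VIOLATED at state 1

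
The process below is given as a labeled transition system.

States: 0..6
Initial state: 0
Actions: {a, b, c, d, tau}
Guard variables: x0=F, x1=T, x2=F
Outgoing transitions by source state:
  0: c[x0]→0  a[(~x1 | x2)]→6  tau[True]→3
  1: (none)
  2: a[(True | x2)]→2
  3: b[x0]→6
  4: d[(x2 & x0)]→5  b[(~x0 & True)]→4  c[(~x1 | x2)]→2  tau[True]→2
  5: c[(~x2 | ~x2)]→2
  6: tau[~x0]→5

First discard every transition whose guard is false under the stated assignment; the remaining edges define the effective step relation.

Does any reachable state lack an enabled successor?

R = {0,3}
  0: tau→3  [1 exit(s)]
  3: ∅  [deadlock]
Path to 3: tau

Answer: DEADLOCK at state 3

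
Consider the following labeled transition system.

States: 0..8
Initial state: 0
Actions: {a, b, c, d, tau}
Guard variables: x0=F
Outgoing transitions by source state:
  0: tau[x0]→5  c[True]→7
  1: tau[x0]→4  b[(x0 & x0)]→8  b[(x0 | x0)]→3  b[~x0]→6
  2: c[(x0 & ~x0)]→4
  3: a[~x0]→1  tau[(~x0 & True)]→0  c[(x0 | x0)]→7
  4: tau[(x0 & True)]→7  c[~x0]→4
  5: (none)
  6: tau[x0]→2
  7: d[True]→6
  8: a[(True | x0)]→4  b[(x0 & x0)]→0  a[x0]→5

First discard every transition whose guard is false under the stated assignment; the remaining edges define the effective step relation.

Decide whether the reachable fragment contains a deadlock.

Reach set: {0,6,7}
  0: c→7  [1 exit(s)]
  6: ∅  [STUCK]
  7: d→6  [1 exit(s)]
trace reaching 6: c·d

Answer: DEADLOCK at state 6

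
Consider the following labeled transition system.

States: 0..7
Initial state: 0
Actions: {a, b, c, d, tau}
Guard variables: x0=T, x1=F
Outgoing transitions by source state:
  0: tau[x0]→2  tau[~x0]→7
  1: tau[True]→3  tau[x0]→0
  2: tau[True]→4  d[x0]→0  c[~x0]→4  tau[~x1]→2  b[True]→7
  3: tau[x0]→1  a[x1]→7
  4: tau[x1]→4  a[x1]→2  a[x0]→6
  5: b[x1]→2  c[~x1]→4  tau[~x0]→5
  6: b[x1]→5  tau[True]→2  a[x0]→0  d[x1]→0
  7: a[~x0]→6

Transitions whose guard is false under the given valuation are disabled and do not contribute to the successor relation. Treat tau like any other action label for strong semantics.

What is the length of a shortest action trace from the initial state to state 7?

Answer: 2

Analysis:
BFS to 7:
  depth 0: {0}
  depth 1: {2}
  depth 2: {4,7}
first hit 7 at d=2 via tau·b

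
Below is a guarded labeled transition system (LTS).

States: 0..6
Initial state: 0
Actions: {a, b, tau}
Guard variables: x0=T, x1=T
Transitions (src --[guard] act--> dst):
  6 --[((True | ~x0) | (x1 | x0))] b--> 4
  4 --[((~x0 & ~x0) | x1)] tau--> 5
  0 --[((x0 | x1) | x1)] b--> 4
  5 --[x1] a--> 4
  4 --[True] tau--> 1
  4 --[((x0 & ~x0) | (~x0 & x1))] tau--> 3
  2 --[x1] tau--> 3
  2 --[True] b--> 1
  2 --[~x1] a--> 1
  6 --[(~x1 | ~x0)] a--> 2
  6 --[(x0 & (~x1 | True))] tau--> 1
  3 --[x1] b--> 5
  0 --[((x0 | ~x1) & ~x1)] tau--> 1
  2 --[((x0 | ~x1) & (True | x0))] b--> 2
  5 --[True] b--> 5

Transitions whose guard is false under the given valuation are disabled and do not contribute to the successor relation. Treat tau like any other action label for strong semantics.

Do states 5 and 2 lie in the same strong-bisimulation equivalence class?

Answer: NOT BISIMILAR

Trace:
Refine partition for ~:
  P[0] = {{0,1,2,3,4,5,6}}
  P[1] = {{0,3},{1},{2,6},{4},{5}}
  P[2] = {{0},{1},{2},{3},{4},{5},{6}}
stable after 3 split(s): 7 block(s)
5∈{5}, 2∈{2}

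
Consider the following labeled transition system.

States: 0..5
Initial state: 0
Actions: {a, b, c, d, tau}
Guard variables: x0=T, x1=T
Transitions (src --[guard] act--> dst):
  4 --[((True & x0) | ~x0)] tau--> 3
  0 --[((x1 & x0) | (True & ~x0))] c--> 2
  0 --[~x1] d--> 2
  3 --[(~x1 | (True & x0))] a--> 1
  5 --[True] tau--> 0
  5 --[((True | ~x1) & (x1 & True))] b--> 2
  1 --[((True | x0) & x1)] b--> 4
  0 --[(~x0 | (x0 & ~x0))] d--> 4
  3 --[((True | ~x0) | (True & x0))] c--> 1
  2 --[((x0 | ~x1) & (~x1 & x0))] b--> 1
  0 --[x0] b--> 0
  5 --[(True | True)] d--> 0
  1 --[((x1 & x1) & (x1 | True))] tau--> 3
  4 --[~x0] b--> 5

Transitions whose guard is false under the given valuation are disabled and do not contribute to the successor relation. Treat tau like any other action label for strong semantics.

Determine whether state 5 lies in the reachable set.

After dropping false guards: 10 live edges.
depth 0: {0}
depth 1: {2}  now seen {0,2}
Reachable = {0,2}

Answer: UNREACHABLE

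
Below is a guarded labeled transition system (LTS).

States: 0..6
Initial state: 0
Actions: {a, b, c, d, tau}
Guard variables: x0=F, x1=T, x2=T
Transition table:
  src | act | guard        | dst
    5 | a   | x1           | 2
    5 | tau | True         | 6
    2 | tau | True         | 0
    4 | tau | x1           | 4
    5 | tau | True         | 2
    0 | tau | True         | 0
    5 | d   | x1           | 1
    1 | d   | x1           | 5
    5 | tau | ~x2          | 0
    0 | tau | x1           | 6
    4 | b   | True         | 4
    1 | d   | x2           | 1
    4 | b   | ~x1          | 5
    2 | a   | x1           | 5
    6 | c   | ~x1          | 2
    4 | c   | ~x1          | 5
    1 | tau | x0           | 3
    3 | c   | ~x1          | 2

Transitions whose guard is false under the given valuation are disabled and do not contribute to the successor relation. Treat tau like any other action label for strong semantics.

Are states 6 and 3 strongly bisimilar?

Answer: BISIMILAR

Analysis:
Bisimulation quotient by refinement:
  round 0: {{0,1,2,3,4,5,6}}
  round 1: {{0},{1},{2},{3,6},{4},{5}}
6 equivalence class(es) (converged in 2)
class of 6: {3,6}; class of 3: {3,6}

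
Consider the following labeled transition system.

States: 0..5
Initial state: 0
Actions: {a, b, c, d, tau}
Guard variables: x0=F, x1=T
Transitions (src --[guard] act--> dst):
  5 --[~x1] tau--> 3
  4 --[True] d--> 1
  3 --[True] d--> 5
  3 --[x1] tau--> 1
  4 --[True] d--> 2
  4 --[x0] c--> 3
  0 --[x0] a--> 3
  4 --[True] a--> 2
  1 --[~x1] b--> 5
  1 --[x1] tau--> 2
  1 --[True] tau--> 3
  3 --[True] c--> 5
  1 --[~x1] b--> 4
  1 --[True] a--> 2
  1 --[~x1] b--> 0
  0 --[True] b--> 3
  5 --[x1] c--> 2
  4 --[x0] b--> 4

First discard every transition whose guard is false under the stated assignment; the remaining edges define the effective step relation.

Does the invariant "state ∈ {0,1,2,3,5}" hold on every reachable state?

Safe = {0,1,2,3,5}
Reachable = {0,1,2,3,5}
  0: safe
  1: safe
  2: safe
  3: safe
  5: safe

Answer: INVARIANT HOLDS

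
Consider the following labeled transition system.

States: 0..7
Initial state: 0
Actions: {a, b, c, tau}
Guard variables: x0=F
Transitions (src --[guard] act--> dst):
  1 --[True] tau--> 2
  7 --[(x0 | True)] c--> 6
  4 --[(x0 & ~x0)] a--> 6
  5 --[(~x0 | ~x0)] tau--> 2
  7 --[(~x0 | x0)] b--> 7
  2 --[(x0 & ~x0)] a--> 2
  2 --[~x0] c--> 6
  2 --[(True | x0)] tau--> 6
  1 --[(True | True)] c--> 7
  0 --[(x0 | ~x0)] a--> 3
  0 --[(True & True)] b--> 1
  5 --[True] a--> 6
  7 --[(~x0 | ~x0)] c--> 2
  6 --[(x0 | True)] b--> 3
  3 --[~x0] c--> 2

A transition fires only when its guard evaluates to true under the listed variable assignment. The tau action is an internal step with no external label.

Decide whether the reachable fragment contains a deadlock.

R = {0,1,2,3,6,7}
  0: a→3  b→1  [deg 2]
  1: c→7  tau→2  [deg 2]
  2: c→6  tau→6  [deg 2]
  3: c→2  [deg 1]
  6: b→3  [deg 1]
  7: b→7  c→2  c→6  [deg 3]

Answer: DEADLOCK-FREE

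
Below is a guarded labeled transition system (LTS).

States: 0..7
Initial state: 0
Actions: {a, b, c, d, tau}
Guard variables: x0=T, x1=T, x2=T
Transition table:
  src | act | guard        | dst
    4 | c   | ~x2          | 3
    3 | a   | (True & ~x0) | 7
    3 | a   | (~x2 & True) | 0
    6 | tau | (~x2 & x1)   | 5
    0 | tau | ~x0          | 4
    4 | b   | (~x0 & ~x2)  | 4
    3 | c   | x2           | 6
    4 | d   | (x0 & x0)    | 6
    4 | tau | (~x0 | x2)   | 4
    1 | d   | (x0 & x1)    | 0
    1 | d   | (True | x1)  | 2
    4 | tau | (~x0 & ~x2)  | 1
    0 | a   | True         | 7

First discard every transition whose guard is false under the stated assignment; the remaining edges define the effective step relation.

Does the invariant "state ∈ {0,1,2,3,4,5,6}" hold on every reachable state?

Answer: INVARIANT VIOLATED at state 7

Analysis:
Inv-set: {0,1,2,3,4,5,6}
Reachable = {0,7}
  0: safe
  7: VIOLATES
witness against invariant: a → 7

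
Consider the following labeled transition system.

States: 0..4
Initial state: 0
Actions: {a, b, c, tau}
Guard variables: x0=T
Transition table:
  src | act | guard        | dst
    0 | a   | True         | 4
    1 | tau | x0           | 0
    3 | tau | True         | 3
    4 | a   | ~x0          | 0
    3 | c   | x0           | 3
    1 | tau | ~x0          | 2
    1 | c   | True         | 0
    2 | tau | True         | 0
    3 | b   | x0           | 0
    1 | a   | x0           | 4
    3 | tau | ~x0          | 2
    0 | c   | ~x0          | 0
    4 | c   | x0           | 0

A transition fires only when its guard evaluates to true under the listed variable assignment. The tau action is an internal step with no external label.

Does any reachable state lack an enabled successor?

R = {0,4}
  0: a→4  [1 exit(s)]
  4: c→0  [1 exit(s)]

Answer: DEADLOCK-FREE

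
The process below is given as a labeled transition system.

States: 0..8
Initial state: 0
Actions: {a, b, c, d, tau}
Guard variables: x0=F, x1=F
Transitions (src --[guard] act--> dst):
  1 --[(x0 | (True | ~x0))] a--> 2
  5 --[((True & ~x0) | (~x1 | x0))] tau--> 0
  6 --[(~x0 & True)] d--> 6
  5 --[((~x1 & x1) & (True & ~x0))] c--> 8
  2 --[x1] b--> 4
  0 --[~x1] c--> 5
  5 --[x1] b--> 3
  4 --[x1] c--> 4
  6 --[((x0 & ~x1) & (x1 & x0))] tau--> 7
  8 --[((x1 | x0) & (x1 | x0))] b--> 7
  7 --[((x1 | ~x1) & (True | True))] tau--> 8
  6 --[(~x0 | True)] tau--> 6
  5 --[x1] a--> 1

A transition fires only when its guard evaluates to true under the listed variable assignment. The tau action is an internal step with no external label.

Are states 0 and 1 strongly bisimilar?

Bisimulation quotient by refinement:
  round 0: {{0,1,2,3,4,5,6,7,8}}
  round 1: {{0},{1},{2,3,4,8},{5,7},{6}}
  round 2: {{0},{1},{2,3,4,8},{5},{6},{7}}
Fixed point at round 3; 6 class(es).
[0]={0}  [1]={1}

Answer: NOT BISIMILAR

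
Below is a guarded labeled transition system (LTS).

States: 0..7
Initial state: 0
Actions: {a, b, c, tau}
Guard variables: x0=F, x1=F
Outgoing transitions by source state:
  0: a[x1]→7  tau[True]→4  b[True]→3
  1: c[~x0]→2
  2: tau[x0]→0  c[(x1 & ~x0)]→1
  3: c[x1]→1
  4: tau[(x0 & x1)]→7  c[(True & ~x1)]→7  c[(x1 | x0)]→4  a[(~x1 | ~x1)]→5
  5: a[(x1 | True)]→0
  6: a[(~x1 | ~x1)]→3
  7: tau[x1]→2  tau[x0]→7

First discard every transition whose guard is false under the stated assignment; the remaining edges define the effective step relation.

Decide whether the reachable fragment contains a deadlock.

Answer: DEADLOCK at state 3

Analysis:
Reach set: {0,3,4,5,7}
  0: b→3  tau→4  [2 exit(s)]
  3: ∅  [STUCK]
  4: a→5  c→7  [2 exit(s)]
  5: a→0  [1 exit(s)]
  7: ∅  [STUCK]
Path to 3: b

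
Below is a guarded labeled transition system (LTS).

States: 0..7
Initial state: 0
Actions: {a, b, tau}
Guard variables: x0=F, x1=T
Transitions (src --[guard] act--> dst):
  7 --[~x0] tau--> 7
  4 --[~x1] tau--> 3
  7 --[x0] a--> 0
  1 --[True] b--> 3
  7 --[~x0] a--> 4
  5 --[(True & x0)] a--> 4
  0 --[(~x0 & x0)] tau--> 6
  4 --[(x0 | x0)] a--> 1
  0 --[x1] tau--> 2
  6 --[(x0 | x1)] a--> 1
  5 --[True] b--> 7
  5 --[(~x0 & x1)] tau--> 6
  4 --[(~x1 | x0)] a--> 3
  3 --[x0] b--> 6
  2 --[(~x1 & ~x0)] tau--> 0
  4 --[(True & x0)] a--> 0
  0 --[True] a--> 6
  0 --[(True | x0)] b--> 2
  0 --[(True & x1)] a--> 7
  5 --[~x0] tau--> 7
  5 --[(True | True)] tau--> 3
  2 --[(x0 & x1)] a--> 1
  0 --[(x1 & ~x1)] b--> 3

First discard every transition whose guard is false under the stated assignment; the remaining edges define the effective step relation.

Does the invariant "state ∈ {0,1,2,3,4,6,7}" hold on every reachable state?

Answer: INVARIANT HOLDS

Working:
Inv-set: {0,1,2,3,4,6,7}
Reach set: {0,1,2,3,4,6,7}
  0: safe
  1: safe
  2: safe
  3: safe
  4: safe
  6: safe
  7: safe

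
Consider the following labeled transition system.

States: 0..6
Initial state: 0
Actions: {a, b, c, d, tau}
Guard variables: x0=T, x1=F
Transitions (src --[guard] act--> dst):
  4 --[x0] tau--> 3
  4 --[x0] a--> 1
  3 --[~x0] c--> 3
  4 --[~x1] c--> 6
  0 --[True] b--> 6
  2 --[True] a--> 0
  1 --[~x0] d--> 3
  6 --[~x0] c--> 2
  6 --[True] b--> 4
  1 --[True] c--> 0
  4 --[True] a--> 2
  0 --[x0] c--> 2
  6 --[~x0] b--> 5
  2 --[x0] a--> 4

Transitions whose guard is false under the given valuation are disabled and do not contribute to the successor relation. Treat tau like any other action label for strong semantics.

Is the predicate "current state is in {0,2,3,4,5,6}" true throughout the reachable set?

Inv-set: {0,2,3,4,5,6}
R = {0,1,2,3,4,6}
  0: safe
  1: outside
  2: safe
  3: safe
  4: safe
  6: safe
reach 1 via b·b·a — violates

Answer: INVARIANT VIOLATED at state 1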